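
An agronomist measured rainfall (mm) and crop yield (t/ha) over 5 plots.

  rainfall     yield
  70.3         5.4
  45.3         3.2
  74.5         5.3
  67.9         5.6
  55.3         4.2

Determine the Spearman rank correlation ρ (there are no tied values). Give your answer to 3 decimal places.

0.600

Rank rainfall: 4, 1, 5, 3, 2
Rank yield: 4, 1, 3, 5, 2
d = rank(rainfall) − rank(yield): 0, 0, 2, -2, 0; Σd² = 8
ρ = 1 − 6Σd² / [n(n²−1)] = 1 − 6×8 / (5×24) = 1 − 48/120 ≈ 0.600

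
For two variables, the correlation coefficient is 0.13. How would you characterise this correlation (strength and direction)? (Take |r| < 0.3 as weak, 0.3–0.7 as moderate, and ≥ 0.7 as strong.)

r = 0.13 > 0 so the relationship is positive.
|r| = 0.13, which falls in the weak range.

weak positive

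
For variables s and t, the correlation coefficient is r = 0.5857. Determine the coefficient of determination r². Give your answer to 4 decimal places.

r² = (0.5857)² = 0.3430

0.3430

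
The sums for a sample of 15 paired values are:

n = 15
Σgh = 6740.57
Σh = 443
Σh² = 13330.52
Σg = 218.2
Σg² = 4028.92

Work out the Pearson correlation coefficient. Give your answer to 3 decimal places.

0.645

r = (nΣgh − ΣgΣh) / √[(nΣg² − (Σg)²)(nΣh² − (Σh)²)]
Numerator: 15×6740.57 − 218.2×443 = 4445.95
Denominator: √[(60433.8 − 47611.24)(199957.8 − 196249)] = √[12822.56 × 3708.8] = 6896.1084
r = 4445.95 / 6896.1084 ≈ 0.645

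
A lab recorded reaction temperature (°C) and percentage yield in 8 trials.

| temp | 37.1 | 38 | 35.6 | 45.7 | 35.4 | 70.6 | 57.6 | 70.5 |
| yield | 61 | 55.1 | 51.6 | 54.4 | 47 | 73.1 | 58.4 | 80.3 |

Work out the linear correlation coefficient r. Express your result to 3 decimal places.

n = 8, Σx = 390.5, Σy = 480.9, Σx² = 20701.79, Σy² = 29790.19, Σxy = 24529.59
nΣxy − ΣxΣy = 196236.72 − 187791.45 = 8445.27
nΣx² − (Σx)² = 165614.32 − 152490.25 = 13124.07; nΣy² − (Σy)² = 238321.52 − 231264.81 = 7056.71
r = 8445.27 / √(13124.07 × 7056.71) = 8445.27 / 9623.5522 ≈ 0.878

0.878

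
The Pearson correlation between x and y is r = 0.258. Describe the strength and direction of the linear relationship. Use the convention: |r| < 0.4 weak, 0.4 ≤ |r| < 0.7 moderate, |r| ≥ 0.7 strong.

weak positive

r = 0.258 > 0 so the relationship is positive.
|r| = 0.258, which falls in the weak range.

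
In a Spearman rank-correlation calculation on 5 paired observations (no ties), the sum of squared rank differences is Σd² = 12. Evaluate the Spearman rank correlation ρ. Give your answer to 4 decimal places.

ρ = 1 − 6Σd² / [n(n²−1)] = 1 − 6×12 / (5×24)
  = 1 − 72/120 = 1 − 0.60000 ≈ 0.4000

0.4000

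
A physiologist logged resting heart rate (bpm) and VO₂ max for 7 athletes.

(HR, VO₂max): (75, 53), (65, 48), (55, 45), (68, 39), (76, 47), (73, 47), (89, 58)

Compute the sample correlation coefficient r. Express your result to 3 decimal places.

0.703

n = 7, Σx = 501, Σy = 337, Σx² = 36525, Σy² = 16441, Σxy = 24387
nΣxy − ΣxΣy = 170709 − 168837 = 1872
nΣx² − (Σx)² = 255675 − 251001 = 4674; nΣy² − (Σy)² = 115087 − 113569 = 1518
r = 1872 / √(4674 × 1518) = 1872 / 2663.6689 ≈ 0.703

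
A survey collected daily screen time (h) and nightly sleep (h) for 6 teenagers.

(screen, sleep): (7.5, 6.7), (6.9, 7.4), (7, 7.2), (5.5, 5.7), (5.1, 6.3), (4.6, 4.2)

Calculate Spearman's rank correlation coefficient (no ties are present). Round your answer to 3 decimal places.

Rank screen: 6, 4, 5, 3, 2, 1
Rank sleep: 4, 6, 5, 2, 3, 1
d = rank(screen) − rank(sleep): 2, -2, 0, 1, -1, 0; Σd² = 10
ρ = 1 − 6Σd² / [n(n²−1)] = 1 − 6×10 / (6×35) = 1 − 60/210 ≈ 0.714

0.714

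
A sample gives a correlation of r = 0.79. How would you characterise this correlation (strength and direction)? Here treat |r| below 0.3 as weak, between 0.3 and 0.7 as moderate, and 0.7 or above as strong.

strong positive

r = 0.79 > 0 so the relationship is positive.
|r| = 0.79, which falls in the strong range.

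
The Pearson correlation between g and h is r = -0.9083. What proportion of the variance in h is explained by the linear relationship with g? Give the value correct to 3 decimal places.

r² = (-0.9083)² = 0.825

0.825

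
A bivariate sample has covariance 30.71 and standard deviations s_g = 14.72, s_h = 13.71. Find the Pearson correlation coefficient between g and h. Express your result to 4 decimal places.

0.1522

r = Cov(g,h) / (s_g · s_h) = 30.71 / (14.72 × 13.71)
  = 30.71 / 201.8112 ≈ 0.1522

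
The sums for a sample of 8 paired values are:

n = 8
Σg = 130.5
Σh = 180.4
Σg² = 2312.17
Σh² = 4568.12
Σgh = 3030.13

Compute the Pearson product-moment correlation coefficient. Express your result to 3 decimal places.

r = (nΣgh − ΣgΣh) / √[(nΣg² − (Σg)²)(nΣh² − (Σh)²)]
Numerator: 8×3030.13 − 130.5×180.4 = 698.84
Denominator: √[(18497.36 − 17030.25)(36544.96 − 32544.16)] = √[1467.11 × 4000.8] = 2422.7286
r = 698.84 / 2422.7286 ≈ 0.288

0.288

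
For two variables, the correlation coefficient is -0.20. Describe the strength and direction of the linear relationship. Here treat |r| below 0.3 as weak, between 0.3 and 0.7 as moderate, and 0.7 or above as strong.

r = -0.20 < 0 so the relationship is negative.
|r| = 0.20, which falls in the weak range.

weak negative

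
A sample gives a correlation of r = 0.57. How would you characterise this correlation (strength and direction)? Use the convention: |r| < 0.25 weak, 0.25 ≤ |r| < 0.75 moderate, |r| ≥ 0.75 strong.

r = 0.57 > 0 so the relationship is positive.
|r| = 0.57, which falls in the moderate range.

moderate positive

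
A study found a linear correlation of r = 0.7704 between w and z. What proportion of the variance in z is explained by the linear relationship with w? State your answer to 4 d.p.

0.5935

r² = (0.7704)² = 0.5935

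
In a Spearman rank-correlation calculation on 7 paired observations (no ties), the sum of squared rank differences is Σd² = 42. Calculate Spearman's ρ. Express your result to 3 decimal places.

0.250

ρ = 1 − 6Σd² / [n(n²−1)] = 1 − 6×42 / (7×48)
  = 1 − 252/336 = 1 − 0.7500 ≈ 0.250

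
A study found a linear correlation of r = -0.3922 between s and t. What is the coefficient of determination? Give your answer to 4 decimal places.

r² = (-0.3922)² = 0.1538

0.1538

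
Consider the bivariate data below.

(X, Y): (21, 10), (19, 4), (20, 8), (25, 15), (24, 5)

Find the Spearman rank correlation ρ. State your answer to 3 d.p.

Rank X: 3, 1, 2, 5, 4
Rank Y: 4, 1, 3, 5, 2
d = rank(X) − rank(Y): -1, 0, -1, 0, 2; Σd² = 6
ρ = 1 − 6Σd² / [n(n²−1)] = 1 − 6×6 / (5×24) = 1 − 36/120 ≈ 0.700

0.700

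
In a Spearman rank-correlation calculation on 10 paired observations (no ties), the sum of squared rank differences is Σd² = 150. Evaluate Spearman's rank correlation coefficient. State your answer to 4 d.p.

0.0909

ρ = 1 − 6Σd² / [n(n²−1)] = 1 − 6×150 / (10×99)
  = 1 − 900/990 = 1 − 0.90909 ≈ 0.0909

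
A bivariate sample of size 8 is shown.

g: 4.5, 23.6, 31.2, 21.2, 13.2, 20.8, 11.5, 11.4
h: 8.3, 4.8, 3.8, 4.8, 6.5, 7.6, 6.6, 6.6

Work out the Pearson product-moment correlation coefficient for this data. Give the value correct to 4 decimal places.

n = 8, Σg = 137.4, Σh = 49, Σg² = 2869.18, Σh² = 316.54, Σgh = 765.97
nΣgh − ΣgΣh = 6127.76 − 6732.6 = -604.84
nΣg² − (Σg)² = 22953.44 − 18878.76 = 4074.68; nΣh² − (Σh)² = 2532.32 − 2401 = 131.32
r = -604.84 / √(4074.68 × 131.32) = -604.84 / 731.4964 ≈ -0.8269

-0.8269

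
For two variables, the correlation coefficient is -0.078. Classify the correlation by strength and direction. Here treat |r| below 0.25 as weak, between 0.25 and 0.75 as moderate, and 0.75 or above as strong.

r = -0.078 < 0 so the relationship is negative.
|r| = 0.078, which falls in the weak range.

weak negative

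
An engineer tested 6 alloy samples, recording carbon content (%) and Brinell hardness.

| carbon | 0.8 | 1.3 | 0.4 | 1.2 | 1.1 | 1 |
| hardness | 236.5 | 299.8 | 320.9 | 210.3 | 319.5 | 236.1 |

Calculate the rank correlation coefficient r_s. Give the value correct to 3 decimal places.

Rank carbon: 2, 6, 1, 5, 4, 3
Rank hardness: 3, 4, 6, 1, 5, 2
d = rank(carbon) − rank(hardness): -1, 2, -5, 4, -1, 1; Σd² = 48
ρ = 1 − 6Σd² / [n(n²−1)] = 1 − 6×48 / (6×35) = 1 − 288/210 ≈ -0.371

-0.371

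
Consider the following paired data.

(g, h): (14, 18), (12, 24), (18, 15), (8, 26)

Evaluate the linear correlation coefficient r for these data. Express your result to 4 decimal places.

n = 4, Σg = 52, Σh = 83, Σg² = 728, Σh² = 1801, Σgh = 1018
nΣgh − ΣgΣh = 4072 − 4316 = -244
nΣg² − (Σg)² = 2912 − 2704 = 208; nΣh² − (Σh)² = 7204 − 6889 = 315
r = -244 / √(208 × 315) = -244 / 255.9687 ≈ -0.9532

-0.9532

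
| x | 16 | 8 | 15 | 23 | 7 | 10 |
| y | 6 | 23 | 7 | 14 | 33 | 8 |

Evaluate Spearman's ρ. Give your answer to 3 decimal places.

Rank x: 5, 2, 4, 6, 1, 3
Rank y: 1, 5, 2, 4, 6, 3
d = rank(x) − rank(y): 4, -3, 2, 2, -5, 0; Σd² = 58
ρ = 1 − 6Σd² / [n(n²−1)] = 1 − 6×58 / (6×35) = 1 − 348/210 ≈ -0.657

-0.657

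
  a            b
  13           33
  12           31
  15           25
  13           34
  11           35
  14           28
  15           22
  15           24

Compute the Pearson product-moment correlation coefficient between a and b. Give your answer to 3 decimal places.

-0.896

n = 8, Σa = 108, Σb = 232, Σa² = 1474, Σb² = 6900, Σab = 3085
nΣab − ΣaΣb = 24680 − 25056 = -376
nΣa² − (Σa)² = 11792 − 11664 = 128; nΣb² − (Σb)² = 55200 − 53824 = 1376
r = -376 / √(128 × 1376) = -376 / 419.6761 ≈ -0.896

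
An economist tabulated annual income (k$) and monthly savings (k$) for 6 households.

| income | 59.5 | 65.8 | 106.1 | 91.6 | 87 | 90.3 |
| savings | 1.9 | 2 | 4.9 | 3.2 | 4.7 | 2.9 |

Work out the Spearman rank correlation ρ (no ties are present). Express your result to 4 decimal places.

0.8286

Rank income: 1, 2, 6, 5, 3, 4
Rank savings: 1, 2, 6, 4, 5, 3
d = rank(income) − rank(savings): 0, 0, 0, 1, -2, 1; Σd² = 6
ρ = 1 − 6Σd² / [n(n²−1)] = 1 − 6×6 / (6×35) = 1 − 36/210 ≈ 0.8286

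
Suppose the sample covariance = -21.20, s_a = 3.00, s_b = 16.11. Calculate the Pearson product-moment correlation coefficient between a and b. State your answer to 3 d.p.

-0.439

r = Cov(a,b) / (s_a · s_b) = -21.20 / (3.00 × 16.11)
  = -21.20 / 48.3300 ≈ -0.439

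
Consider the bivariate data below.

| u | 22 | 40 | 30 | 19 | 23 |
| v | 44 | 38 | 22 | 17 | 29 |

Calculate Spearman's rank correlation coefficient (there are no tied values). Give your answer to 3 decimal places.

Rank u: 2, 5, 4, 1, 3
Rank v: 5, 4, 2, 1, 3
d = rank(u) − rank(v): -3, 1, 2, 0, 0; Σd² = 14
ρ = 1 − 6Σd² / [n(n²−1)] = 1 − 6×14 / (5×24) = 1 − 84/120 ≈ 0.300

0.300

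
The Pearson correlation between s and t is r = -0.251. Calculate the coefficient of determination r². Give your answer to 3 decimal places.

0.063

r² = (-0.251)² = 0.063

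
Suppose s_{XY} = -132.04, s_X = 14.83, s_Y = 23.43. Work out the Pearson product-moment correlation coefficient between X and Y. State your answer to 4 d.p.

r = Cov(X,Y) / (s_X · s_Y) = -132.04 / (14.83 × 23.43)
  = -132.04 / 347.4669 ≈ -0.3800

-0.3800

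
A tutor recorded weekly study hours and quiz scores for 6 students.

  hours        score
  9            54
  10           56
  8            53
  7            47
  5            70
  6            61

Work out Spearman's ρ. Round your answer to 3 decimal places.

-0.429

Rank hours: 5, 6, 4, 3, 1, 2
Rank score: 3, 4, 2, 1, 6, 5
d = rank(hours) − rank(score): 2, 2, 2, 2, -5, -3; Σd² = 50
ρ = 1 − 6Σd² / [n(n²−1)] = 1 − 6×50 / (6×35) = 1 − 300/210 ≈ -0.429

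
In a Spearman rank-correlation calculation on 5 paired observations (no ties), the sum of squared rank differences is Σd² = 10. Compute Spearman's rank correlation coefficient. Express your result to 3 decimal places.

ρ = 1 − 6Σd² / [n(n²−1)] = 1 − 6×10 / (5×24)
  = 1 − 60/120 = 1 − 0.5000 ≈ 0.500

0.500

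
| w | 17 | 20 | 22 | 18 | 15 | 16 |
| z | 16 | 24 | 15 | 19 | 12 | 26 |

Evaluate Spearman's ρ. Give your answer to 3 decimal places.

Rank w: 3, 5, 6, 4, 1, 2
Rank z: 3, 5, 2, 4, 1, 6
d = rank(w) − rank(z): 0, 0, 4, 0, 0, -4; Σd² = 32
ρ = 1 − 6Σd² / [n(n²−1)] = 1 − 6×32 / (6×35) = 1 − 192/210 ≈ 0.086

0.086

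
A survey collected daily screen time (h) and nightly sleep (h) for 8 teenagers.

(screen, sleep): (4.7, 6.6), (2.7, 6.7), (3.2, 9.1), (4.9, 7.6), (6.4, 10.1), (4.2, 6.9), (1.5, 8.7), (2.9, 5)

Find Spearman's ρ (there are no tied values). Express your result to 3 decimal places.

Rank screen: 6, 2, 4, 7, 8, 5, 1, 3
Rank sleep: 2, 3, 7, 5, 8, 4, 6, 1
d = rank(screen) − rank(sleep): 4, -1, -3, 2, 0, 1, -5, 2; Σd² = 60
ρ = 1 − 6Σd² / [n(n²−1)] = 1 − 6×60 / (8×63) = 1 − 360/504 ≈ 0.286

0.286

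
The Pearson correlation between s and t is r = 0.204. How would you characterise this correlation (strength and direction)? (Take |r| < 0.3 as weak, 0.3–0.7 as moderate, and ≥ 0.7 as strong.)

weak positive

r = 0.204 > 0 so the relationship is positive.
|r| = 0.204, which falls in the weak range.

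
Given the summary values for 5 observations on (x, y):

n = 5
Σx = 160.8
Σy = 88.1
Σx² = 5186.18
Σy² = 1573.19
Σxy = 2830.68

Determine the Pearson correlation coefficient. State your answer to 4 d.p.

r = (nΣxy − ΣxΣy) / √[(nΣx² − (Σx)²)(nΣy² − (Σy)²)]
Numerator: 5×2830.68 − 160.8×88.1 = -13.08
Denominator: √[(25930.9 − 25856.64)(7865.95 − 7761.61)] = √[74.26 × 104.34] = 88.0244
r = -13.08 / 88.0244 ≈ -0.1486

-0.1486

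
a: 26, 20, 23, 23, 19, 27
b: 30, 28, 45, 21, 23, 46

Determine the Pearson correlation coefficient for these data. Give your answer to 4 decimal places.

0.5721

n = 6, Σa = 138, Σb = 193, Σa² = 3224, Σb² = 6795, Σab = 4537
nΣab − ΣaΣb = 27222 − 26634 = 588
nΣa² − (Σa)² = 19344 − 19044 = 300; nΣb² − (Σb)² = 40770 − 37249 = 3521
r = 588 / √(300 × 3521) = 588 / 1027.7646 ≈ 0.5721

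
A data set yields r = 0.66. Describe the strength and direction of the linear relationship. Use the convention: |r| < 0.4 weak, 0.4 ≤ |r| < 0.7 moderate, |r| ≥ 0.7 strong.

r = 0.66 > 0 so the relationship is positive.
|r| = 0.66, which falls in the moderate range.

moderate positive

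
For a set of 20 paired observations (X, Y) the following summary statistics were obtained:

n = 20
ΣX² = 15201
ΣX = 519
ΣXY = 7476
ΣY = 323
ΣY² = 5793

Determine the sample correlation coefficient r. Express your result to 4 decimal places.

-0.9062

r = (nΣXY − ΣXΣY) / √[(nΣX² − (ΣX)²)(nΣY² − (ΣY)²)]
Numerator: 20×7476 − 519×323 = -18117
Denominator: √[(304020 − 269361)(115860 − 104329)] = √[34659 × 11531] = 19991.3213
r = -18117 / 19991.3213 ≈ -0.9062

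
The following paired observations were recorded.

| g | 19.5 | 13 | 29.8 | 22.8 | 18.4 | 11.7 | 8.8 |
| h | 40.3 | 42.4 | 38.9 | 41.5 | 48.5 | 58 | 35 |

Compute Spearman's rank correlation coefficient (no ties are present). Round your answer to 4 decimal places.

Rank g: 5, 3, 7, 6, 4, 2, 1
Rank h: 3, 5, 2, 4, 6, 7, 1
d = rank(g) − rank(h): 2, -2, 5, 2, -2, -5, 0; Σd² = 66
ρ = 1 − 6Σd² / [n(n²−1)] = 1 − 6×66 / (7×48) = 1 − 396/336 ≈ -0.1786

-0.1786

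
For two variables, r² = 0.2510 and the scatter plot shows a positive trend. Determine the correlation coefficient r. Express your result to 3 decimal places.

0.501

|r| = √0.2510 = 0.501
The association is positive, so r = 0.501.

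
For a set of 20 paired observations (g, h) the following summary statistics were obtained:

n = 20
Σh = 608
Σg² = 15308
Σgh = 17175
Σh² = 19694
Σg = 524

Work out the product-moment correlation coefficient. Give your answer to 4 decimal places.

0.9006

r = (nΣgh − ΣgΣh) / √[(nΣg² − (Σg)²)(nΣh² − (Σh)²)]
Numerator: 20×17175 − 524×608 = 24908
Denominator: √[(306160 − 274576)(393880 − 369664)] = √[31584 × 24216] = 27655.7073
r = 24908 / 27655.7073 ≈ 0.9006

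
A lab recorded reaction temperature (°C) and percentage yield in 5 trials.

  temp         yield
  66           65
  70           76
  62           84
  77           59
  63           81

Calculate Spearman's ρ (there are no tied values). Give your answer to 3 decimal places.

-0.900

Rank temp: 3, 4, 1, 5, 2
Rank yield: 2, 3, 5, 1, 4
d = rank(temp) − rank(yield): 1, 1, -4, 4, -2; Σd² = 38
ρ = 1 − 6Σd² / [n(n²−1)] = 1 − 6×38 / (5×24) = 1 − 228/120 ≈ -0.900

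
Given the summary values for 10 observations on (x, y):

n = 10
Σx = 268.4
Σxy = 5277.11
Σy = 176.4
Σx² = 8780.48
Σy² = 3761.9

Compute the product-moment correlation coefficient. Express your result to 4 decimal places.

r = (nΣxy − ΣxΣy) / √[(nΣx² − (Σx)²)(nΣy² − (Σy)²)]
Numerator: 10×5277.11 − 268.4×176.4 = 5425.34
Denominator: √[(87804.8 − 72038.56)(37619 − 31116.96)] = √[15766.24 × 6502.04] = 10124.8567
r = 5425.34 / 10124.8567 ≈ 0.5358

0.5358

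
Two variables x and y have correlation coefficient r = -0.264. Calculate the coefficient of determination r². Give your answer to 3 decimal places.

r² = (-0.264)² = 0.070

0.070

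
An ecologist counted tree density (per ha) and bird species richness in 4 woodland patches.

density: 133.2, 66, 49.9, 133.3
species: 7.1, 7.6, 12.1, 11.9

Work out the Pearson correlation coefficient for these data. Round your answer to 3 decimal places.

-0.175

n = 4, Σx = 382.4, Σy = 38.7, Σx² = 42357.14, Σy² = 396.19, Σxy = 3637.38
nΣxy − ΣxΣy = 14549.52 − 14798.88 = -249.36
nΣx² − (Σx)² = 169428.56 − 146229.76 = 23198.8; nΣy² − (Σy)² = 1584.76 − 1497.69 = 87.07
r = -249.36 / √(23198.8 × 87.07) = -249.36 / 1421.2387 ≈ -0.175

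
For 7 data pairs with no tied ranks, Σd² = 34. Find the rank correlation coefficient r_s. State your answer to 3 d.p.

0.393

ρ = 1 − 6Σd² / [n(n²−1)] = 1 − 6×34 / (7×48)
  = 1 − 204/336 = 1 − 0.6071 ≈ 0.393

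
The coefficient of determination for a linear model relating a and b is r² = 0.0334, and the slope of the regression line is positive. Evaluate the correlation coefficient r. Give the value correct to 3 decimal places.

|r| = √0.0334 = 0.183
The association is positive, so r = 0.183.

0.183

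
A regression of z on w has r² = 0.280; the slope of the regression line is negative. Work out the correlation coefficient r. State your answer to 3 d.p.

-0.529

|r| = √0.280 = 0.529
The association is negative, so r = −0.529.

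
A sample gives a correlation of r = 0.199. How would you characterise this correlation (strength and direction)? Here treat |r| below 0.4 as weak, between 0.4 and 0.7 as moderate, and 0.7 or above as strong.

weak positive

r = 0.199 > 0 so the relationship is positive.
|r| = 0.199, which falls in the weak range.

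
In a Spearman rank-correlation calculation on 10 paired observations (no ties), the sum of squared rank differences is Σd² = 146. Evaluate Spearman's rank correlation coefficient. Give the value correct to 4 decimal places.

ρ = 1 − 6Σd² / [n(n²−1)] = 1 − 6×146 / (10×99)
  = 1 − 876/990 = 1 − 0.88485 ≈ 0.1152

0.1152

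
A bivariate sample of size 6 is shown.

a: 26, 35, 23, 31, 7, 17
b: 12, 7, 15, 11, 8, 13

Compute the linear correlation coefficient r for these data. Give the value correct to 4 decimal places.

n = 6, Σa = 139, Σb = 66, Σa² = 3729, Σb² = 772, Σab = 1520
nΣab − ΣaΣb = 9120 − 9174 = -54
nΣa² − (Σa)² = 22374 − 19321 = 3053; nΣb² − (Σb)² = 4632 − 4356 = 276
r = -54 / √(3053 × 276) = -54 / 917.9477 ≈ -0.0588

-0.0588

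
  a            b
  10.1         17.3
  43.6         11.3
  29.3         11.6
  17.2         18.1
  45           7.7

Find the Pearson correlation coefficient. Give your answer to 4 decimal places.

-0.9210

n = 5, Σa = 145.2, Σb = 66, Σa² = 5182.3, Σb² = 948.44, Σab = 1665.11
nΣab − ΣaΣb = 8325.55 − 9583.2 = -1257.65
nΣa² − (Σa)² = 25911.5 − 21083.04 = 4828.46; nΣb² − (Σb)² = 4742.2 − 4356 = 386.2
r = -1257.65 / √(4828.46 × 386.2) = -1257.65 / 1365.5590 ≈ -0.9210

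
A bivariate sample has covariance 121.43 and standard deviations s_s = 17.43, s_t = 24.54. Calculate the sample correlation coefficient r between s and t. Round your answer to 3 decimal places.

r = Cov(s,t) / (s_s · s_t) = 121.43 / (17.43 × 24.54)
  = 121.43 / 427.7322 ≈ 0.284

0.284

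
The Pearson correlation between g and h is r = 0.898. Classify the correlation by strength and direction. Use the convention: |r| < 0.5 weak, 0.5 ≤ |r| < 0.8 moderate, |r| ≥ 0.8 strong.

r = 0.898 > 0 so the relationship is positive.
|r| = 0.898, which falls in the strong range.

strong positive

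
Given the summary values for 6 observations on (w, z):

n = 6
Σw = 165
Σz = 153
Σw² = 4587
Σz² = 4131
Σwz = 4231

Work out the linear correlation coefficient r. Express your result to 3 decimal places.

r = (nΣwz − ΣwΣz) / √[(nΣw² − (Σw)²)(nΣz² − (Σz)²)]
Numerator: 6×4231 − 165×153 = 141
Denominator: √[(27522 − 27225)(24786 − 23409)] = √[297 × 1377] = 639.5068
r = 141 / 639.5068 ≈ 0.220

0.220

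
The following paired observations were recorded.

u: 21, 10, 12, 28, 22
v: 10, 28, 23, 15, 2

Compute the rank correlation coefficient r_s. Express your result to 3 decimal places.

Rank u: 3, 1, 2, 5, 4
Rank v: 2, 5, 4, 3, 1
d = rank(u) − rank(v): 1, -4, -2, 2, 3; Σd² = 34
ρ = 1 − 6Σd² / [n(n²−1)] = 1 − 6×34 / (5×24) = 1 − 204/120 ≈ -0.700

-0.700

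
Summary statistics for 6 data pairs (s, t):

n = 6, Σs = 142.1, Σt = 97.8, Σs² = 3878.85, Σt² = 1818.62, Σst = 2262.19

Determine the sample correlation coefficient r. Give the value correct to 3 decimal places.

r = (nΣst − ΣsΣt) / √[(nΣs² − (Σs)²)(nΣt² − (Σt)²)]
Numerator: 6×2262.19 − 142.1×97.8 = -324.24
Denominator: √[(23273.1 − 20192.41)(10911.72 − 9564.84)] = √[3080.69 × 1346.88] = 2036.9879
r = -324.24 / 2036.9879 ≈ -0.159

-0.159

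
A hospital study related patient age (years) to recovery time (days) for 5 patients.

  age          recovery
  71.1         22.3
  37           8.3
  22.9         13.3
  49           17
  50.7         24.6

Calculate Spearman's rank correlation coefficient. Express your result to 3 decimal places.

Rank age: 5, 2, 1, 3, 4
Rank recovery: 4, 1, 2, 3, 5
d = rank(age) − rank(recovery): 1, 1, -1, 0, -1; Σd² = 4
ρ = 1 − 6Σd² / [n(n²−1)] = 1 − 6×4 / (5×24) = 1 − 24/120 ≈ 0.800

0.800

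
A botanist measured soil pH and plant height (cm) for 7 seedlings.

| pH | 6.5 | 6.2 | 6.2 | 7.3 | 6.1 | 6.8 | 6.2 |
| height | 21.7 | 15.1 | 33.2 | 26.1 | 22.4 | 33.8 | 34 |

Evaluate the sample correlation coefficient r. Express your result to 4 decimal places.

n = 7, Σx = 45.3, Σy = 186.3, Σx² = 294.31, Σy² = 5282.55, Σxy = 1208.32
nΣxy − ΣxΣy = 8458.24 − 8439.39 = 18.85
nΣx² − (Σx)² = 2060.17 − 2052.09 = 8.08; nΣy² − (Σy)² = 36977.85 − 34707.69 = 2270.16
r = 18.85 / √(8.08 × 2270.16) = 18.85 / 135.4359 ≈ 0.1392

0.1392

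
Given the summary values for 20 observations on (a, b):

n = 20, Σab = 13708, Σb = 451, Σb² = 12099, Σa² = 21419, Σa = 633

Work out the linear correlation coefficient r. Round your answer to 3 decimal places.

r = (nΣab − ΣaΣb) / √[(nΣa² − (Σa)²)(nΣb² − (Σb)²)]
Numerator: 20×13708 − 633×451 = -11323
Denominator: √[(428380 − 400689)(241980 − 203401)] = √[27691 × 38579] = 32684.7226
r = -11323 / 32684.7226 ≈ -0.346

-0.346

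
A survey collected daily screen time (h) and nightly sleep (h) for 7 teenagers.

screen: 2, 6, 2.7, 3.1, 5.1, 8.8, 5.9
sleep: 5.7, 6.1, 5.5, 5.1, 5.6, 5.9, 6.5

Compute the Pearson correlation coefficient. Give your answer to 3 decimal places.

0.557

n = 7, Σx = 33.6, Σy = 40.4, Σx² = 195.16, Σy² = 234.38, Σxy = 197.49
nΣxy − ΣxΣy = 1382.43 − 1357.44 = 24.99
nΣx² − (Σx)² = 1366.12 − 1128.96 = 237.16; nΣy² − (Σy)² = 1640.66 − 1632.16 = 8.5
r = 24.99 / √(237.16 × 8.5) = 24.99 / 44.8983 ≈ 0.557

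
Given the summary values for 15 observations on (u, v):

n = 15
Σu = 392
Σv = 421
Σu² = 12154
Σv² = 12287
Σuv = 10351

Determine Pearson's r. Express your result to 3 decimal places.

-0.687

r = (nΣuv − ΣuΣv) / √[(nΣu² − (Σu)²)(nΣv² − (Σv)²)]
Numerator: 15×10351 − 392×421 = -9767
Denominator: √[(182310 − 153664)(184305 − 177241)] = √[28646 × 7064] = 14225.1659
r = -9767 / 14225.1659 ≈ -0.687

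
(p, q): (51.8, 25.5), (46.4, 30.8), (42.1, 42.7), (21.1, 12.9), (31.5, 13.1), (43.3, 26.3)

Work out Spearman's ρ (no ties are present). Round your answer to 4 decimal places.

Rank p: 6, 5, 3, 1, 2, 4
Rank q: 3, 5, 6, 1, 2, 4
d = rank(p) − rank(q): 3, 0, -3, 0, 0, 0; Σd² = 18
ρ = 1 − 6Σd² / [n(n²−1)] = 1 − 6×18 / (6×35) = 1 − 108/210 ≈ 0.4857

0.4857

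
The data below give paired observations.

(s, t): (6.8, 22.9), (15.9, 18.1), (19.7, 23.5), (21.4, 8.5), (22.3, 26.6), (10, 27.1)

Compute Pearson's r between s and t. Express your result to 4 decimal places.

-0.3455

n = 6, Σs = 96.1, Σt = 126.7, Σs² = 1742.39, Σt² = 2918.49, Σst = 1952.54
nΣst − ΣsΣt = 11715.24 − 12175.87 = -460.63
nΣs² − (Σs)² = 10454.34 − 9235.21 = 1219.13; nΣt² − (Σt)² = 17510.94 − 16052.89 = 1458.05
r = -460.63 / √(1219.13 × 1458.05) = -460.63 / 1333.2489 ≈ -0.3455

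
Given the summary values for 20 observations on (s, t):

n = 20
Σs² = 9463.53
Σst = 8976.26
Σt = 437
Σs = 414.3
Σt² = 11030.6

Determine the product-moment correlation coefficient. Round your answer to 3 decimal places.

-0.067

r = (nΣst − ΣsΣt) / √[(nΣs² − (Σs)²)(nΣt² − (Σt)²)]
Numerator: 20×8976.26 − 414.3×437 = -1523.9
Denominator: √[(189270.6 − 171644.49)(220612 − 190969)] = √[17626.11 × 29643] = 22858.0572
r = -1523.9 / 22858.0572 ≈ -0.067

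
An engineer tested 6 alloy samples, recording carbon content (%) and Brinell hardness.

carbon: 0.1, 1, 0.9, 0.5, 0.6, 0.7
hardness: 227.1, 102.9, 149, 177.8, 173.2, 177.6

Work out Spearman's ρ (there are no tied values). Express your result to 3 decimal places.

-0.943

Rank carbon: 1, 6, 5, 2, 3, 4
Rank hardness: 6, 1, 2, 5, 3, 4
d = rank(carbon) − rank(hardness): -5, 5, 3, -3, 0, 0; Σd² = 68
ρ = 1 − 6Σd² / [n(n²−1)] = 1 − 6×68 / (6×35) = 1 − 408/210 ≈ -0.943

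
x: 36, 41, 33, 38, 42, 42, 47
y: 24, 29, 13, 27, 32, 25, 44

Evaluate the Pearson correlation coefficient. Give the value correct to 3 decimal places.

0.923

n = 7, Σx = 279, Σy = 194, Σx² = 11247, Σy² = 5900, Σxy = 7970
nΣxy − ΣxΣy = 55790 − 54126 = 1664
nΣx² − (Σx)² = 78729 − 77841 = 888; nΣy² − (Σy)² = 41300 − 37636 = 3664
r = 1664 / √(888 × 3664) = 1664 / 1803.7827 ≈ 0.923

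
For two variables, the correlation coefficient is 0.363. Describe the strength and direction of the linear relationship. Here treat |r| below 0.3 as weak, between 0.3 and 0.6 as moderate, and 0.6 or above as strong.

moderate positive

r = 0.363 > 0 so the relationship is positive.
|r| = 0.363, which falls in the moderate range.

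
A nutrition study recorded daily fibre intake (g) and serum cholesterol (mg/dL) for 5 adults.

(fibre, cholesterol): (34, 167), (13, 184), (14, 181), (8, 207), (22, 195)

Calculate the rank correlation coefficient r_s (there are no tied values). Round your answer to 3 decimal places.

-0.700

Rank fibre: 5, 2, 3, 1, 4
Rank cholesterol: 1, 3, 2, 5, 4
d = rank(fibre) − rank(cholesterol): 4, -1, 1, -4, 0; Σd² = 34
ρ = 1 − 6Σd² / [n(n²−1)] = 1 − 6×34 / (5×24) = 1 − 204/120 ≈ -0.700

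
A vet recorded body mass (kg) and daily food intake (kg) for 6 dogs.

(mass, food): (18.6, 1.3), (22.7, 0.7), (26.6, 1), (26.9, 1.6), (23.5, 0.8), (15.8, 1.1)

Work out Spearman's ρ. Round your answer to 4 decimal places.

Rank mass: 2, 3, 5, 6, 4, 1
Rank food: 5, 1, 3, 6, 2, 4
d = rank(mass) − rank(food): -3, 2, 2, 0, 2, -3; Σd² = 30
ρ = 1 − 6Σd² / [n(n²−1)] = 1 − 6×30 / (6×35) = 1 − 180/210 ≈ 0.1429

0.1429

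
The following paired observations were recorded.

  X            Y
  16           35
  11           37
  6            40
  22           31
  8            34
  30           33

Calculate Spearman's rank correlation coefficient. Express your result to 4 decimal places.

Rank X: 4, 3, 1, 5, 2, 6
Rank Y: 4, 5, 6, 1, 3, 2
d = rank(X) − rank(Y): 0, -2, -5, 4, -1, 4; Σd² = 62
ρ = 1 − 6Σd² / [n(n²−1)] = 1 − 6×62 / (6×35) = 1 − 372/210 ≈ -0.7714

-0.7714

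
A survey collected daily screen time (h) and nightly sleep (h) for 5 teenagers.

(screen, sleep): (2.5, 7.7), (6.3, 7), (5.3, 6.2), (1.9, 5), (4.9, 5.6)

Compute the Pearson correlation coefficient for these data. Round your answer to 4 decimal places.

n = 5, Σx = 20.9, Σy = 31.5, Σx² = 101.65, Σy² = 203.09, Σxy = 133.15
nΣxy − ΣxΣy = 665.75 − 658.35 = 7.4
nΣx² − (Σx)² = 508.25 − 436.81 = 71.44; nΣy² − (Σy)² = 1015.45 − 992.25 = 23.2
r = 7.4 / √(71.44 × 23.2) = 7.4 / 40.7113 ≈ 0.1818

0.1818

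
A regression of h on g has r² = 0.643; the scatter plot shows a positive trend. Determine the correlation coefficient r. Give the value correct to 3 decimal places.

|r| = √0.643 = 0.802
The association is positive, so r = 0.802.

0.802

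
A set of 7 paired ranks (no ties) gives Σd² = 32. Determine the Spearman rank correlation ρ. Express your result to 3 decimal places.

0.429

ρ = 1 − 6Σd² / [n(n²−1)] = 1 − 6×32 / (7×48)
  = 1 − 192/336 = 1 − 0.5714 ≈ 0.429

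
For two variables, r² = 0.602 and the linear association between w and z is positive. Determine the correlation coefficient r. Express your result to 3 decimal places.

0.776

|r| = √0.602 = 0.776
The association is positive, so r = 0.776.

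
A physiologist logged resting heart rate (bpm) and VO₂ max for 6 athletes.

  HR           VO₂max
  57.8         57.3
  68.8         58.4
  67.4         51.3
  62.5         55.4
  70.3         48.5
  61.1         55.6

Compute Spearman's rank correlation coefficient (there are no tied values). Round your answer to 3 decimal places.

-0.429

Rank HR: 1, 5, 4, 3, 6, 2
Rank VO₂max: 5, 6, 2, 3, 1, 4
d = rank(HR) − rank(VO₂max): -4, -1, 2, 0, 5, -2; Σd² = 50
ρ = 1 − 6Σd² / [n(n²−1)] = 1 − 6×50 / (6×35) = 1 − 300/210 ≈ -0.429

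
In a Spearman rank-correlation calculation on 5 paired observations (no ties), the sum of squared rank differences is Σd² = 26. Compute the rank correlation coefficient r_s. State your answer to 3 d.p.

-0.300

ρ = 1 − 6Σd² / [n(n²−1)] = 1 − 6×26 / (5×24)
  = 1 − 156/120 = 1 − 1.3000 ≈ -0.300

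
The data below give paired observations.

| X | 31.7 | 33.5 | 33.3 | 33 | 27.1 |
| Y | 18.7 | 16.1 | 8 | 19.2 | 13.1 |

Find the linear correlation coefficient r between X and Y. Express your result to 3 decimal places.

n = 5, ΣX = 158.6, ΣY = 75.1, ΣX² = 5059.44, ΣY² = 1213.15, ΣXY = 2387.15
nΣXY − ΣXΣY = 11935.75 − 11910.86 = 24.89
nΣX² − (ΣX)² = 25297.2 − 25153.96 = 143.24; nΣY² − (ΣY)² = 6065.75 − 5640.01 = 425.74
r = 24.89 / √(143.24 × 425.74) = 24.89 / 246.9474 ≈ 0.101

0.101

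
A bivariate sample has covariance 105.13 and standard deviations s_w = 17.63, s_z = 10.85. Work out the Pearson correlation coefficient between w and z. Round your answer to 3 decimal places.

r = Cov(w,z) / (s_w · s_z) = 105.13 / (17.63 × 10.85)
  = 105.13 / 191.2855 ≈ 0.550

0.550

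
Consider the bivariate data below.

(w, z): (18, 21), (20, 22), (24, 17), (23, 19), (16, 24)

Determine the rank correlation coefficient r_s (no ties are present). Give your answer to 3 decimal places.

-0.900

Rank w: 2, 3, 5, 4, 1
Rank z: 3, 4, 1, 2, 5
d = rank(w) − rank(z): -1, -1, 4, 2, -4; Σd² = 38
ρ = 1 − 6Σd² / [n(n²−1)] = 1 − 6×38 / (5×24) = 1 − 228/120 ≈ -0.900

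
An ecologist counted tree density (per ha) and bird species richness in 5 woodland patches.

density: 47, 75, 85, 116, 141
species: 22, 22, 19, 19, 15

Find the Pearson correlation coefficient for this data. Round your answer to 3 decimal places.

n = 5, Σx = 464, Σy = 97, Σx² = 48396, Σy² = 1915, Σxy = 8618
nΣxy − ΣxΣy = 43090 − 45008 = -1918
nΣx² − (Σx)² = 241980 − 215296 = 26684; nΣy² − (Σy)² = 9575 − 9409 = 166
r = -1918 / √(26684 × 166) = -1918 / 2104.6482 ≈ -0.911

-0.911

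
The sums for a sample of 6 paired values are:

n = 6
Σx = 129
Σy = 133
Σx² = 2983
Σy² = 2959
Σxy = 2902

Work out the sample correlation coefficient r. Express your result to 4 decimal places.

r = (nΣxy − ΣxΣy) / √[(nΣx² − (Σx)²)(nΣy² − (Σy)²)]
Numerator: 6×2902 − 129×133 = 255
Denominator: √[(17898 − 16641)(17754 − 17689)] = √[1257 × 65] = 285.8409
r = 255 / 285.8409 ≈ 0.8921

0.8921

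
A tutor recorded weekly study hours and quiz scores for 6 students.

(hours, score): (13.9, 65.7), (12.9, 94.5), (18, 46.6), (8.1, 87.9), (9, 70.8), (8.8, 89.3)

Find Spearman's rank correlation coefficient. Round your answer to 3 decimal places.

-0.600

Rank hours: 5, 4, 6, 1, 3, 2
Rank score: 2, 6, 1, 4, 3, 5
d = rank(hours) − rank(score): 3, -2, 5, -3, 0, -3; Σd² = 56
ρ = 1 − 6Σd² / [n(n²−1)] = 1 − 6×56 / (6×35) = 1 − 336/210 ≈ -0.600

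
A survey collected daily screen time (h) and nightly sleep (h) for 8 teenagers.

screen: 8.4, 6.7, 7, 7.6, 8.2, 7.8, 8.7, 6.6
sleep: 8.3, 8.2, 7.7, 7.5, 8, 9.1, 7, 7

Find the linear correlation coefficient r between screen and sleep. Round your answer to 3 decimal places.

n = 8, Σx = 61, Σy = 62.8, Σx² = 469.54, Σy² = 496.48, Σxy = 479.24
nΣxy − ΣxΣy = 3833.92 − 3830.8 = 3.12
nΣx² − (Σx)² = 3756.32 − 3721 = 35.32; nΣy² − (Σy)² = 3971.84 − 3943.84 = 28
r = 3.12 / √(35.32 × 28) = 3.12 / 31.4477 ≈ 0.099

0.099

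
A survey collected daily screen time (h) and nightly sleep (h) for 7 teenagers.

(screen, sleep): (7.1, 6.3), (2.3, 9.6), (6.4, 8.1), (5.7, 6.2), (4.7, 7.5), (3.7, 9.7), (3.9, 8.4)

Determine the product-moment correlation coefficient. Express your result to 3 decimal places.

n = 7, Σx = 33.8, Σy = 55.8, Σx² = 180.14, Σy² = 456.8, Σxy = 257.89
nΣxy − ΣxΣy = 1805.23 − 1886.04 = -80.81
nΣx² − (Σx)² = 1260.98 − 1142.44 = 118.54; nΣy² − (Σy)² = 3197.6 − 3113.64 = 83.96
r = -80.81 / √(118.54 × 83.96) = -80.81 / 99.7628 ≈ -0.810

-0.810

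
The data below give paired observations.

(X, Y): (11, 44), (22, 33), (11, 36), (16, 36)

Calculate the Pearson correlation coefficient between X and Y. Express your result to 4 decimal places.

n = 4, ΣX = 60, ΣY = 149, ΣX² = 982, ΣY² = 5617, ΣXY = 2182
nΣXY − ΣXΣY = 8728 − 8940 = -212
nΣX² − (ΣX)² = 3928 − 3600 = 328; nΣY² − (ΣY)² = 22468 − 22201 = 267
r = -212 / √(328 × 267) = -212 / 295.9324 ≈ -0.7164

-0.7164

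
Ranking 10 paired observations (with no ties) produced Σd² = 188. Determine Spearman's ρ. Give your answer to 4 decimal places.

ρ = 1 − 6Σd² / [n(n²−1)] = 1 − 6×188 / (10×99)
  = 1 − 1128/990 = 1 − 1.13939 ≈ -0.1394

-0.1394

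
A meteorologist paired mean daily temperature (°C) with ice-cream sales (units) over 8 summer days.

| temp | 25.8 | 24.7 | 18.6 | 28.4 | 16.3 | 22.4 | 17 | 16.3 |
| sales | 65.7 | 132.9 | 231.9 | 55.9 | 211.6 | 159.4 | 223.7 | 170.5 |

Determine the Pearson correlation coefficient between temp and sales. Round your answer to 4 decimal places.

-0.8981

n = 8, Σx = 169.5, Σy = 1251.6, Σx² = 3750.39, Σy² = 228176.18, Σxy = 24480.28
nΣxy − ΣxΣy = 195842.24 − 212146.2 = -16303.96
nΣx² − (Σx)² = 30003.12 − 28730.25 = 1272.87; nΣy² − (Σy)² = 1825409.44 − 1566502.56 = 258906.88
r = -16303.96 / √(1272.87 × 258906.88) = -16303.96 / 18153.6443 ≈ -0.8981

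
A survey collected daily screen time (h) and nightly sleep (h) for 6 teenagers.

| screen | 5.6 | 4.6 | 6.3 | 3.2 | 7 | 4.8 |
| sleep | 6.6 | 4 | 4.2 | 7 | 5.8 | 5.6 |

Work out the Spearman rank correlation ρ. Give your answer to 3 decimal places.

Rank screen: 4, 2, 5, 1, 6, 3
Rank sleep: 5, 1, 2, 6, 4, 3
d = rank(screen) − rank(sleep): -1, 1, 3, -5, 2, 0; Σd² = 40
ρ = 1 − 6Σd² / [n(n²−1)] = 1 − 6×40 / (6×35) = 1 − 240/210 ≈ -0.143

-0.143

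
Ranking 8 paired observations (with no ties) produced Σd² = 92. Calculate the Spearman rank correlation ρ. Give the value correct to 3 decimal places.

ρ = 1 − 6Σd² / [n(n²−1)] = 1 − 6×92 / (8×63)
  = 1 − 552/504 = 1 − 1.0952 ≈ -0.095

-0.095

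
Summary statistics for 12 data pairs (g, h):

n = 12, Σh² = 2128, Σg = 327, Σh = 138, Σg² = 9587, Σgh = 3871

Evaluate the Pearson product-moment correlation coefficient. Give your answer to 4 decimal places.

0.1827

r = (nΣgh − ΣgΣh) / √[(nΣg² − (Σg)²)(nΣh² − (Σh)²)]
Numerator: 12×3871 − 327×138 = 1326
Denominator: √[(115044 − 106929)(25536 − 19044)] = √[8115 × 6492] = 7258.2767
r = 1326 / 7258.2767 ≈ 0.1827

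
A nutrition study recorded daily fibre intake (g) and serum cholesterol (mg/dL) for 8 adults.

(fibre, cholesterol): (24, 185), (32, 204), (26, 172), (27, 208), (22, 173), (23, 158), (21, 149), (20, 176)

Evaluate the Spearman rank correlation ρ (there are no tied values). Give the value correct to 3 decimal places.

0.595

Rank fibre: 5, 8, 6, 7, 3, 4, 2, 1
Rank cholesterol: 6, 7, 3, 8, 4, 2, 1, 5
d = rank(fibre) − rank(cholesterol): -1, 1, 3, -1, -1, 2, 1, -4; Σd² = 34
ρ = 1 − 6Σd² / [n(n²−1)] = 1 − 6×34 / (8×63) = 1 − 204/504 ≈ 0.595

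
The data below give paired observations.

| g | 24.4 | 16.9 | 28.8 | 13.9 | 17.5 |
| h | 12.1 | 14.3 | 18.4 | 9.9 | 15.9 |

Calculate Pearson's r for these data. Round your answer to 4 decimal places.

n = 5, Σg = 101.5, Σh = 70.6, Σg² = 2209.87, Σh² = 1040.28, Σgh = 1482.69
nΣgh − ΣgΣh = 7413.45 − 7165.9 = 247.55
nΣg² − (Σg)² = 11049.35 − 10302.25 = 747.1; nΣh² − (Σh)² = 5201.4 − 4984.36 = 217.04
r = 247.55 / √(747.1 × 217.04) = 247.55 / 402.6793 ≈ 0.6148

0.6148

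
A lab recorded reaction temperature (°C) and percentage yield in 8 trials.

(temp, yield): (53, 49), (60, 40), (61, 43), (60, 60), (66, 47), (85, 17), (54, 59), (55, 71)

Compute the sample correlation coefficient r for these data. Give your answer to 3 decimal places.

n = 8, Σx = 494, Σy = 386, Σx² = 31252, Σy² = 20470, Σxy = 22858
nΣxy − ΣxΣy = 182864 − 190684 = -7820
nΣx² − (Σx)² = 250016 − 244036 = 5980; nΣy² − (Σy)² = 163760 − 148996 = 14764
r = -7820 / √(5980 × 14764) = -7820 / 9396.2077 ≈ -0.832

-0.832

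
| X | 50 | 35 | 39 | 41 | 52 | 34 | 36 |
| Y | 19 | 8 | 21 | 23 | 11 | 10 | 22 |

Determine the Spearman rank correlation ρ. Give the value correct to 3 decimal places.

0.357

Rank X: 6, 2, 4, 5, 7, 1, 3
Rank Y: 4, 1, 5, 7, 3, 2, 6
d = rank(X) − rank(Y): 2, 1, -1, -2, 4, -1, -3; Σd² = 36
ρ = 1 − 6Σd² / [n(n²−1)] = 1 − 6×36 / (7×48) = 1 − 216/336 ≈ 0.357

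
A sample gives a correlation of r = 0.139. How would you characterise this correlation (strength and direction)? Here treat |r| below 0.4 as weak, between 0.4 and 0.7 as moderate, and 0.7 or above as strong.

r = 0.139 > 0 so the relationship is positive.
|r| = 0.139, which falls in the weak range.

weak positive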